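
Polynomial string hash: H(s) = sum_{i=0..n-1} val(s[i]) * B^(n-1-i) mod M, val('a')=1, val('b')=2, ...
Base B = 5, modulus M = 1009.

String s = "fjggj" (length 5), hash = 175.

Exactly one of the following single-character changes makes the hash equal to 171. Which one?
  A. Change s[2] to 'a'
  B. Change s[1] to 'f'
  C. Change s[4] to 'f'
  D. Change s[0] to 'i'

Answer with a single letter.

Option A: s[2]='g'->'a', delta=(1-7)*5^2 mod 1009 = 859, hash=175+859 mod 1009 = 25
Option B: s[1]='j'->'f', delta=(6-10)*5^3 mod 1009 = 509, hash=175+509 mod 1009 = 684
Option C: s[4]='j'->'f', delta=(6-10)*5^0 mod 1009 = 1005, hash=175+1005 mod 1009 = 171 <-- target
Option D: s[0]='f'->'i', delta=(9-6)*5^4 mod 1009 = 866, hash=175+866 mod 1009 = 32

Answer: C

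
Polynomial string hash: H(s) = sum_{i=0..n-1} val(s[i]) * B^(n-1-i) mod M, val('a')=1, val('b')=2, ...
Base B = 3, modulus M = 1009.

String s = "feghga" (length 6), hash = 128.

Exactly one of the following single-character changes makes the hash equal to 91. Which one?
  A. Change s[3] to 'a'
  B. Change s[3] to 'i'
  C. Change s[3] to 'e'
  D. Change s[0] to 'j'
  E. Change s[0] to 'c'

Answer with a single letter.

Answer: D

Derivation:
Option A: s[3]='h'->'a', delta=(1-8)*3^2 mod 1009 = 946, hash=128+946 mod 1009 = 65
Option B: s[3]='h'->'i', delta=(9-8)*3^2 mod 1009 = 9, hash=128+9 mod 1009 = 137
Option C: s[3]='h'->'e', delta=(5-8)*3^2 mod 1009 = 982, hash=128+982 mod 1009 = 101
Option D: s[0]='f'->'j', delta=(10-6)*3^5 mod 1009 = 972, hash=128+972 mod 1009 = 91 <-- target
Option E: s[0]='f'->'c', delta=(3-6)*3^5 mod 1009 = 280, hash=128+280 mod 1009 = 408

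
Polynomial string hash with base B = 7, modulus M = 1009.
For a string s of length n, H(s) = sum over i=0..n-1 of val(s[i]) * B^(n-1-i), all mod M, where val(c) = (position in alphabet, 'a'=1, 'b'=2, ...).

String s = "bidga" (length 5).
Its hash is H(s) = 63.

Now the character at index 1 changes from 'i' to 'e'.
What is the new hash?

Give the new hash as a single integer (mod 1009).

val('i') = 9, val('e') = 5
Position k = 1, exponent = n-1-k = 3
B^3 mod M = 7^3 mod 1009 = 343
Delta = (5 - 9) * 343 mod 1009 = 646
New hash = (63 + 646) mod 1009 = 709

Answer: 709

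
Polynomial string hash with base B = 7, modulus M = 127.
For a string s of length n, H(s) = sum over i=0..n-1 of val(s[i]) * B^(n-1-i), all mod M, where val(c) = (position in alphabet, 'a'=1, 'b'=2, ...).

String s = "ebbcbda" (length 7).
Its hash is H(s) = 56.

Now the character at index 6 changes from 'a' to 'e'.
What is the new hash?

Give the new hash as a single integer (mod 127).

Answer: 60

Derivation:
val('a') = 1, val('e') = 5
Position k = 6, exponent = n-1-k = 0
B^0 mod M = 7^0 mod 127 = 1
Delta = (5 - 1) * 1 mod 127 = 4
New hash = (56 + 4) mod 127 = 60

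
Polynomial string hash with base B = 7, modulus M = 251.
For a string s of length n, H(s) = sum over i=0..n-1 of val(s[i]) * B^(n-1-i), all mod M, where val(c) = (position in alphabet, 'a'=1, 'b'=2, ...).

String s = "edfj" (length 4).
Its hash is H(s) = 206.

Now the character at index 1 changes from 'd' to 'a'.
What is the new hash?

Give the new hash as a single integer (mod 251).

Answer: 59

Derivation:
val('d') = 4, val('a') = 1
Position k = 1, exponent = n-1-k = 2
B^2 mod M = 7^2 mod 251 = 49
Delta = (1 - 4) * 49 mod 251 = 104
New hash = (206 + 104) mod 251 = 59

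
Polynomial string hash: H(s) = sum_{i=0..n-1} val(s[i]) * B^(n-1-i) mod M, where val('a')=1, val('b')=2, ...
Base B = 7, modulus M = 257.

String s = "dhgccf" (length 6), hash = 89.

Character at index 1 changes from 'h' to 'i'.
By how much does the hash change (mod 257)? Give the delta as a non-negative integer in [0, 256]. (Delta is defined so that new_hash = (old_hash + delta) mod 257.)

Delta formula: (val(new) - val(old)) * B^(n-1-k) mod M
  val('i') - val('h') = 9 - 8 = 1
  B^(n-1-k) = 7^4 mod 257 = 88
  Delta = 1 * 88 mod 257 = 88

Answer: 88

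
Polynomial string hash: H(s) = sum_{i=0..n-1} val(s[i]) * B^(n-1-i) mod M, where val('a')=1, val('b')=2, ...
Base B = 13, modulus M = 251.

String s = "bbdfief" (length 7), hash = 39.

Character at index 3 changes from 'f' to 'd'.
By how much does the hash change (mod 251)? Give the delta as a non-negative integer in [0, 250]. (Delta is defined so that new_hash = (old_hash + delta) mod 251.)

Delta formula: (val(new) - val(old)) * B^(n-1-k) mod M
  val('d') - val('f') = 4 - 6 = -2
  B^(n-1-k) = 13^3 mod 251 = 189
  Delta = -2 * 189 mod 251 = 124

Answer: 124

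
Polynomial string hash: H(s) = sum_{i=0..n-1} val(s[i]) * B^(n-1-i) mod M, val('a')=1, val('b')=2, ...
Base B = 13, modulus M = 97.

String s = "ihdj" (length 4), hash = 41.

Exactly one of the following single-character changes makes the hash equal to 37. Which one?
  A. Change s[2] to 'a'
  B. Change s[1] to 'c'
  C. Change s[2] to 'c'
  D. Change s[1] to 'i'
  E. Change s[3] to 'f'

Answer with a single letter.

Answer: E

Derivation:
Option A: s[2]='d'->'a', delta=(1-4)*13^1 mod 97 = 58, hash=41+58 mod 97 = 2
Option B: s[1]='h'->'c', delta=(3-8)*13^2 mod 97 = 28, hash=41+28 mod 97 = 69
Option C: s[2]='d'->'c', delta=(3-4)*13^1 mod 97 = 84, hash=41+84 mod 97 = 28
Option D: s[1]='h'->'i', delta=(9-8)*13^2 mod 97 = 72, hash=41+72 mod 97 = 16
Option E: s[3]='j'->'f', delta=(6-10)*13^0 mod 97 = 93, hash=41+93 mod 97 = 37 <-- target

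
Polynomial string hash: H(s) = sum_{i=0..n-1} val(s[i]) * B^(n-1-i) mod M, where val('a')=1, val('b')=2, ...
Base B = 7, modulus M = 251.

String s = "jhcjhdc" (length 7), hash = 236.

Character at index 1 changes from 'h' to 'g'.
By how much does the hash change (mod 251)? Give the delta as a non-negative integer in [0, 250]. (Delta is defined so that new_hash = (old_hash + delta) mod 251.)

Delta formula: (val(new) - val(old)) * B^(n-1-k) mod M
  val('g') - val('h') = 7 - 8 = -1
  B^(n-1-k) = 7^5 mod 251 = 241
  Delta = -1 * 241 mod 251 = 10

Answer: 10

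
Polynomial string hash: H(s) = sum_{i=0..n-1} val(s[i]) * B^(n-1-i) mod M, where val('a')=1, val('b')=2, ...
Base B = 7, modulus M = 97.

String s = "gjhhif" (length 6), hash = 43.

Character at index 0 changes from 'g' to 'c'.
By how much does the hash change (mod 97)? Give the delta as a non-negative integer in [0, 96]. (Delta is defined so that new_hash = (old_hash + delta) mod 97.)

Answer: 90

Derivation:
Delta formula: (val(new) - val(old)) * B^(n-1-k) mod M
  val('c') - val('g') = 3 - 7 = -4
  B^(n-1-k) = 7^5 mod 97 = 26
  Delta = -4 * 26 mod 97 = 90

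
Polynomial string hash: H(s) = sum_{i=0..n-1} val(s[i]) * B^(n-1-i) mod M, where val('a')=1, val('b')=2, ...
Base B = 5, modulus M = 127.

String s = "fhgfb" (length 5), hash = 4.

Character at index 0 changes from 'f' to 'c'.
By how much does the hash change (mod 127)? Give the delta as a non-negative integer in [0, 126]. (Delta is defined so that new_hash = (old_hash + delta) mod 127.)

Answer: 30

Derivation:
Delta formula: (val(new) - val(old)) * B^(n-1-k) mod M
  val('c') - val('f') = 3 - 6 = -3
  B^(n-1-k) = 5^4 mod 127 = 117
  Delta = -3 * 117 mod 127 = 30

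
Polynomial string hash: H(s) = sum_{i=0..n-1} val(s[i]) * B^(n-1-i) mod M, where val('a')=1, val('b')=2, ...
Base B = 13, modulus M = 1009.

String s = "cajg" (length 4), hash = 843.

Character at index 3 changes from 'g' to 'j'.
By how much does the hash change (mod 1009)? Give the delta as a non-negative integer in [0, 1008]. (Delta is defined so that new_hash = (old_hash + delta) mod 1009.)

Answer: 3

Derivation:
Delta formula: (val(new) - val(old)) * B^(n-1-k) mod M
  val('j') - val('g') = 10 - 7 = 3
  B^(n-1-k) = 13^0 mod 1009 = 1
  Delta = 3 * 1 mod 1009 = 3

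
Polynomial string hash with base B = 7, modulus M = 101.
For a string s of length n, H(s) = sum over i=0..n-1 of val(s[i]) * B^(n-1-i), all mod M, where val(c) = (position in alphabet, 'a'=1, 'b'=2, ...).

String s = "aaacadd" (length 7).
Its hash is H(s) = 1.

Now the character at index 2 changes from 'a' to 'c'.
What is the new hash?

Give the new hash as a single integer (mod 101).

val('a') = 1, val('c') = 3
Position k = 2, exponent = n-1-k = 4
B^4 mod M = 7^4 mod 101 = 78
Delta = (3 - 1) * 78 mod 101 = 55
New hash = (1 + 55) mod 101 = 56

Answer: 56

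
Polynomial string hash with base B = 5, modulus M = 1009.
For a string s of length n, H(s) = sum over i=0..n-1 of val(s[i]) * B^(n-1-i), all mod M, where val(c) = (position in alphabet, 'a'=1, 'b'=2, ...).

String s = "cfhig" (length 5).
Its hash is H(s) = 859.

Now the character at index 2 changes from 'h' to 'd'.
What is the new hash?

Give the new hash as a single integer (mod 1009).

Answer: 759

Derivation:
val('h') = 8, val('d') = 4
Position k = 2, exponent = n-1-k = 2
B^2 mod M = 5^2 mod 1009 = 25
Delta = (4 - 8) * 25 mod 1009 = 909
New hash = (859 + 909) mod 1009 = 759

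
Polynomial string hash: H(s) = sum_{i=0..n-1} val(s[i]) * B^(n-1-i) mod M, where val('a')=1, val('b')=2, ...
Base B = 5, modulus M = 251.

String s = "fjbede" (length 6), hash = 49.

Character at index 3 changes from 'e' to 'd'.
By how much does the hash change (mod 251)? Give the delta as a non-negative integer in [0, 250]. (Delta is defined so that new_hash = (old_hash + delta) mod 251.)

Delta formula: (val(new) - val(old)) * B^(n-1-k) mod M
  val('d') - val('e') = 4 - 5 = -1
  B^(n-1-k) = 5^2 mod 251 = 25
  Delta = -1 * 25 mod 251 = 226

Answer: 226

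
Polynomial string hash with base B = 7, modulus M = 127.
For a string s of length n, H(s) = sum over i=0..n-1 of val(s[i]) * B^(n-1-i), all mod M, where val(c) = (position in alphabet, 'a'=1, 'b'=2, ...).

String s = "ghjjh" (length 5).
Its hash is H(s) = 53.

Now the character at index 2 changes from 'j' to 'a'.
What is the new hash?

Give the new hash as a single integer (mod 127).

Answer: 120

Derivation:
val('j') = 10, val('a') = 1
Position k = 2, exponent = n-1-k = 2
B^2 mod M = 7^2 mod 127 = 49
Delta = (1 - 10) * 49 mod 127 = 67
New hash = (53 + 67) mod 127 = 120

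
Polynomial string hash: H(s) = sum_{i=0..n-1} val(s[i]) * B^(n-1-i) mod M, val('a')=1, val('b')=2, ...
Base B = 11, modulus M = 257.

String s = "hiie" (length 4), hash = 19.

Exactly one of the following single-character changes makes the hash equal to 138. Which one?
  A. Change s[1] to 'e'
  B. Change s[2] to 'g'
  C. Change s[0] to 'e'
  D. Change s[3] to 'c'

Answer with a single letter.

Option A: s[1]='i'->'e', delta=(5-9)*11^2 mod 257 = 30, hash=19+30 mod 257 = 49
Option B: s[2]='i'->'g', delta=(7-9)*11^1 mod 257 = 235, hash=19+235 mod 257 = 254
Option C: s[0]='h'->'e', delta=(5-8)*11^3 mod 257 = 119, hash=19+119 mod 257 = 138 <-- target
Option D: s[3]='e'->'c', delta=(3-5)*11^0 mod 257 = 255, hash=19+255 mod 257 = 17

Answer: C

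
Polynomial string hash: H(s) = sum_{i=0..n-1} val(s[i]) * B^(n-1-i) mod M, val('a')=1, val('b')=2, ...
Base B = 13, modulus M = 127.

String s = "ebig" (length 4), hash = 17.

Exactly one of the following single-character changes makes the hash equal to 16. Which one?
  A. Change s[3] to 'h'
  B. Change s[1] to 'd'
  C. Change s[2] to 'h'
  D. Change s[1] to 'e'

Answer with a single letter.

Answer: D

Derivation:
Option A: s[3]='g'->'h', delta=(8-7)*13^0 mod 127 = 1, hash=17+1 mod 127 = 18
Option B: s[1]='b'->'d', delta=(4-2)*13^2 mod 127 = 84, hash=17+84 mod 127 = 101
Option C: s[2]='i'->'h', delta=(8-9)*13^1 mod 127 = 114, hash=17+114 mod 127 = 4
Option D: s[1]='b'->'e', delta=(5-2)*13^2 mod 127 = 126, hash=17+126 mod 127 = 16 <-- target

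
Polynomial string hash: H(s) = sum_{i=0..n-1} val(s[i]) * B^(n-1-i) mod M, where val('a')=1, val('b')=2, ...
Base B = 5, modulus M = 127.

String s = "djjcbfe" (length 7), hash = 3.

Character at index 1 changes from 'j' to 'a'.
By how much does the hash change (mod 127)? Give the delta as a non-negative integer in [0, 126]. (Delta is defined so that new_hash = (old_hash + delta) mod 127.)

Answer: 69

Derivation:
Delta formula: (val(new) - val(old)) * B^(n-1-k) mod M
  val('a') - val('j') = 1 - 10 = -9
  B^(n-1-k) = 5^5 mod 127 = 77
  Delta = -9 * 77 mod 127 = 69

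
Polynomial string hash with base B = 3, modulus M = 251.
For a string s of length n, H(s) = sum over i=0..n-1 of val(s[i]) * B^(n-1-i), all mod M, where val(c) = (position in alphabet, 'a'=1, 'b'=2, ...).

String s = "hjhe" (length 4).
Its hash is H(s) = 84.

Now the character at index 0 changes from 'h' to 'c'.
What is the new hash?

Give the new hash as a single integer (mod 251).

val('h') = 8, val('c') = 3
Position k = 0, exponent = n-1-k = 3
B^3 mod M = 3^3 mod 251 = 27
Delta = (3 - 8) * 27 mod 251 = 116
New hash = (84 + 116) mod 251 = 200

Answer: 200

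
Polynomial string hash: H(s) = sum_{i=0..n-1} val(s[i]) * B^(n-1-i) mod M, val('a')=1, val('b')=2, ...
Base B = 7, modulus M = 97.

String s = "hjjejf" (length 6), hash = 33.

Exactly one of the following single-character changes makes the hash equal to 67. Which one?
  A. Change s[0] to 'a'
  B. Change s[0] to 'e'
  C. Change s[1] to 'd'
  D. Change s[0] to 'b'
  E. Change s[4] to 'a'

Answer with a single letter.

Answer: E

Derivation:
Option A: s[0]='h'->'a', delta=(1-8)*7^5 mod 97 = 12, hash=33+12 mod 97 = 45
Option B: s[0]='h'->'e', delta=(5-8)*7^5 mod 97 = 19, hash=33+19 mod 97 = 52
Option C: s[1]='j'->'d', delta=(4-10)*7^4 mod 97 = 47, hash=33+47 mod 97 = 80
Option D: s[0]='h'->'b', delta=(2-8)*7^5 mod 97 = 38, hash=33+38 mod 97 = 71
Option E: s[4]='j'->'a', delta=(1-10)*7^1 mod 97 = 34, hash=33+34 mod 97 = 67 <-- target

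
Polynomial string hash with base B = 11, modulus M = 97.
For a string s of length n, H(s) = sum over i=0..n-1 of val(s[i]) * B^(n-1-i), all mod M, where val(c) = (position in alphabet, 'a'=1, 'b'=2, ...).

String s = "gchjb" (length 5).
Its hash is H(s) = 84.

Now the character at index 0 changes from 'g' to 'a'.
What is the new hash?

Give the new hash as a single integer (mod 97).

val('g') = 7, val('a') = 1
Position k = 0, exponent = n-1-k = 4
B^4 mod M = 11^4 mod 97 = 91
Delta = (1 - 7) * 91 mod 97 = 36
New hash = (84 + 36) mod 97 = 23

Answer: 23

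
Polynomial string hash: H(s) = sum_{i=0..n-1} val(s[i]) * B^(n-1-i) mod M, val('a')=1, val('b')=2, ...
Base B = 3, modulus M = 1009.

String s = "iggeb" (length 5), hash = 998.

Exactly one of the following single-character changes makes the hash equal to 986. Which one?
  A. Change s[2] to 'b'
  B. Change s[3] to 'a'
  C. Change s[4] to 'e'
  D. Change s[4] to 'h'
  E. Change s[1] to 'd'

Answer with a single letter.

Answer: B

Derivation:
Option A: s[2]='g'->'b', delta=(2-7)*3^2 mod 1009 = 964, hash=998+964 mod 1009 = 953
Option B: s[3]='e'->'a', delta=(1-5)*3^1 mod 1009 = 997, hash=998+997 mod 1009 = 986 <-- target
Option C: s[4]='b'->'e', delta=(5-2)*3^0 mod 1009 = 3, hash=998+3 mod 1009 = 1001
Option D: s[4]='b'->'h', delta=(8-2)*3^0 mod 1009 = 6, hash=998+6 mod 1009 = 1004
Option E: s[1]='g'->'d', delta=(4-7)*3^3 mod 1009 = 928, hash=998+928 mod 1009 = 917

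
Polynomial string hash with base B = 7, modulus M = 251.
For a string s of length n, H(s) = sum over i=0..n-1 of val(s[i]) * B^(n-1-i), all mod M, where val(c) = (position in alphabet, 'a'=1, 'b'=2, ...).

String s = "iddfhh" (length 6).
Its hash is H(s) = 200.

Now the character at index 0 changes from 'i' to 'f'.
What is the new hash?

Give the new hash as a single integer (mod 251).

Answer: 230

Derivation:
val('i') = 9, val('f') = 6
Position k = 0, exponent = n-1-k = 5
B^5 mod M = 7^5 mod 251 = 241
Delta = (6 - 9) * 241 mod 251 = 30
New hash = (200 + 30) mod 251 = 230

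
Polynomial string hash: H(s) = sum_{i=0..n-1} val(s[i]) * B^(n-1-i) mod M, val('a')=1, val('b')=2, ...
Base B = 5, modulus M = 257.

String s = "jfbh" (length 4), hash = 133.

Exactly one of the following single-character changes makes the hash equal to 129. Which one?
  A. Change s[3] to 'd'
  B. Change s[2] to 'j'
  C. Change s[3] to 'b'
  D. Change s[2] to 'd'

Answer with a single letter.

Answer: A

Derivation:
Option A: s[3]='h'->'d', delta=(4-8)*5^0 mod 257 = 253, hash=133+253 mod 257 = 129 <-- target
Option B: s[2]='b'->'j', delta=(10-2)*5^1 mod 257 = 40, hash=133+40 mod 257 = 173
Option C: s[3]='h'->'b', delta=(2-8)*5^0 mod 257 = 251, hash=133+251 mod 257 = 127
Option D: s[2]='b'->'d', delta=(4-2)*5^1 mod 257 = 10, hash=133+10 mod 257 = 143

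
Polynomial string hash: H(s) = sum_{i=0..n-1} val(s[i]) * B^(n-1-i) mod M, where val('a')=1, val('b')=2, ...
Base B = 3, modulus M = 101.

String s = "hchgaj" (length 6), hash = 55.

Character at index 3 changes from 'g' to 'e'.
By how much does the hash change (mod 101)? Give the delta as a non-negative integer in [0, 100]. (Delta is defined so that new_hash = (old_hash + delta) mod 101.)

Delta formula: (val(new) - val(old)) * B^(n-1-k) mod M
  val('e') - val('g') = 5 - 7 = -2
  B^(n-1-k) = 3^2 mod 101 = 9
  Delta = -2 * 9 mod 101 = 83

Answer: 83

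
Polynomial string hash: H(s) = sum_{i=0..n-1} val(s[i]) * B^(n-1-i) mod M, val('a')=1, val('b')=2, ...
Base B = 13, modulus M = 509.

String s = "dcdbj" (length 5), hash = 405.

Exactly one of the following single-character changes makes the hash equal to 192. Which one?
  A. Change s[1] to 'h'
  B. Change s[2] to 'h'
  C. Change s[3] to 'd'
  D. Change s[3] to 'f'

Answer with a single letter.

Option A: s[1]='c'->'h', delta=(8-3)*13^3 mod 509 = 296, hash=405+296 mod 509 = 192 <-- target
Option B: s[2]='d'->'h', delta=(8-4)*13^2 mod 509 = 167, hash=405+167 mod 509 = 63
Option C: s[3]='b'->'d', delta=(4-2)*13^1 mod 509 = 26, hash=405+26 mod 509 = 431
Option D: s[3]='b'->'f', delta=(6-2)*13^1 mod 509 = 52, hash=405+52 mod 509 = 457

Answer: A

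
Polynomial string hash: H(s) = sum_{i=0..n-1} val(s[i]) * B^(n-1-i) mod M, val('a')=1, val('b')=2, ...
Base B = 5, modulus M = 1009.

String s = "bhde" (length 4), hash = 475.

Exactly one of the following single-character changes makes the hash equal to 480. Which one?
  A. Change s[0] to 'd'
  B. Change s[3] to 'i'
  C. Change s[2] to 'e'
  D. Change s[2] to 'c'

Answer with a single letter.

Option A: s[0]='b'->'d', delta=(4-2)*5^3 mod 1009 = 250, hash=475+250 mod 1009 = 725
Option B: s[3]='e'->'i', delta=(9-5)*5^0 mod 1009 = 4, hash=475+4 mod 1009 = 479
Option C: s[2]='d'->'e', delta=(5-4)*5^1 mod 1009 = 5, hash=475+5 mod 1009 = 480 <-- target
Option D: s[2]='d'->'c', delta=(3-4)*5^1 mod 1009 = 1004, hash=475+1004 mod 1009 = 470

Answer: C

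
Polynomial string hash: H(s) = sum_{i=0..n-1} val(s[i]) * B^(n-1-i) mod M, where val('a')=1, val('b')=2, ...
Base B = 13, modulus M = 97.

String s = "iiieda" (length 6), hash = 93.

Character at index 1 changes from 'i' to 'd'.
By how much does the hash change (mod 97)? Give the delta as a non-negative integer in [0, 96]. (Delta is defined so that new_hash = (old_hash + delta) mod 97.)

Answer: 76

Derivation:
Delta formula: (val(new) - val(old)) * B^(n-1-k) mod M
  val('d') - val('i') = 4 - 9 = -5
  B^(n-1-k) = 13^4 mod 97 = 43
  Delta = -5 * 43 mod 97 = 76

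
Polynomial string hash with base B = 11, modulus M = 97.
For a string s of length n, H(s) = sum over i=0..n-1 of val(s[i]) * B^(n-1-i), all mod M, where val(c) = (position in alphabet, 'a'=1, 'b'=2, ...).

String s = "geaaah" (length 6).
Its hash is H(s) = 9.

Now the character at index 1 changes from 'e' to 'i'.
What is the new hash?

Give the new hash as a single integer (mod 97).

Answer: 82

Derivation:
val('e') = 5, val('i') = 9
Position k = 1, exponent = n-1-k = 4
B^4 mod M = 11^4 mod 97 = 91
Delta = (9 - 5) * 91 mod 97 = 73
New hash = (9 + 73) mod 97 = 82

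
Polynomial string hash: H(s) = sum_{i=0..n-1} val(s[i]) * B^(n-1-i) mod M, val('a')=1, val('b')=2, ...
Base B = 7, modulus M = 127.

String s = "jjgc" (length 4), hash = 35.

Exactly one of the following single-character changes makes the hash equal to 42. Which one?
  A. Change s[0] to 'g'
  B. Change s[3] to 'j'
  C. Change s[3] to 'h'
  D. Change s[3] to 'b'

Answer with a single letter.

Answer: B

Derivation:
Option A: s[0]='j'->'g', delta=(7-10)*7^3 mod 127 = 114, hash=35+114 mod 127 = 22
Option B: s[3]='c'->'j', delta=(10-3)*7^0 mod 127 = 7, hash=35+7 mod 127 = 42 <-- target
Option C: s[3]='c'->'h', delta=(8-3)*7^0 mod 127 = 5, hash=35+5 mod 127 = 40
Option D: s[3]='c'->'b', delta=(2-3)*7^0 mod 127 = 126, hash=35+126 mod 127 = 34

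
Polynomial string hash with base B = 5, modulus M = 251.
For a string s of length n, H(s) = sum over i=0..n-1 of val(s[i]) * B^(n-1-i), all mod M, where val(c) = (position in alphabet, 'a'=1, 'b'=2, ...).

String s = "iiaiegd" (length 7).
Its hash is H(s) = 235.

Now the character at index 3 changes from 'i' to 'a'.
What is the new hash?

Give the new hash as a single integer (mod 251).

val('i') = 9, val('a') = 1
Position k = 3, exponent = n-1-k = 3
B^3 mod M = 5^3 mod 251 = 125
Delta = (1 - 9) * 125 mod 251 = 4
New hash = (235 + 4) mod 251 = 239

Answer: 239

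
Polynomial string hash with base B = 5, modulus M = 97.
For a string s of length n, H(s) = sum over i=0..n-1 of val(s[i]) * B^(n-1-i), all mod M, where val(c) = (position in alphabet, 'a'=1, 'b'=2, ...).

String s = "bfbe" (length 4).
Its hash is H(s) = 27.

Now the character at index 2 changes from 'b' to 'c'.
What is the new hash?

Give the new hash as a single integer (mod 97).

val('b') = 2, val('c') = 3
Position k = 2, exponent = n-1-k = 1
B^1 mod M = 5^1 mod 97 = 5
Delta = (3 - 2) * 5 mod 97 = 5
New hash = (27 + 5) mod 97 = 32

Answer: 32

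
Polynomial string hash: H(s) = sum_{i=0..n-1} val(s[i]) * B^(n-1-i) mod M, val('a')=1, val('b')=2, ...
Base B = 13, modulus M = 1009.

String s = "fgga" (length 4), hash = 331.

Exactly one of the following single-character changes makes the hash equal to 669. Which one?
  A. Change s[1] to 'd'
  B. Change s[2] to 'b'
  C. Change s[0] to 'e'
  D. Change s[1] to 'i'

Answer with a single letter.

Option A: s[1]='g'->'d', delta=(4-7)*13^2 mod 1009 = 502, hash=331+502 mod 1009 = 833
Option B: s[2]='g'->'b', delta=(2-7)*13^1 mod 1009 = 944, hash=331+944 mod 1009 = 266
Option C: s[0]='f'->'e', delta=(5-6)*13^3 mod 1009 = 830, hash=331+830 mod 1009 = 152
Option D: s[1]='g'->'i', delta=(9-7)*13^2 mod 1009 = 338, hash=331+338 mod 1009 = 669 <-- target

Answer: D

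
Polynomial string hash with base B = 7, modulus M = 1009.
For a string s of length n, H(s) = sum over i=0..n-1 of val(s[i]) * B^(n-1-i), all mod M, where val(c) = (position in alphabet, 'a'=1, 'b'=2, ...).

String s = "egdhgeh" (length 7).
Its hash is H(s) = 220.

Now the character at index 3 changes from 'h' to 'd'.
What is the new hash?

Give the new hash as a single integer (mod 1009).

Answer: 866

Derivation:
val('h') = 8, val('d') = 4
Position k = 3, exponent = n-1-k = 3
B^3 mod M = 7^3 mod 1009 = 343
Delta = (4 - 8) * 343 mod 1009 = 646
New hash = (220 + 646) mod 1009 = 866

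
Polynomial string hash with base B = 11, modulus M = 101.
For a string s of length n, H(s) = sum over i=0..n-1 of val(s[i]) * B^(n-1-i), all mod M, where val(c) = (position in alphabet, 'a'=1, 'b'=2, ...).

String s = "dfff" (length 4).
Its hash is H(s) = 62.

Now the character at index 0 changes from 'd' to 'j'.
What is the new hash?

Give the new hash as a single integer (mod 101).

Answer: 69

Derivation:
val('d') = 4, val('j') = 10
Position k = 0, exponent = n-1-k = 3
B^3 mod M = 11^3 mod 101 = 18
Delta = (10 - 4) * 18 mod 101 = 7
New hash = (62 + 7) mod 101 = 69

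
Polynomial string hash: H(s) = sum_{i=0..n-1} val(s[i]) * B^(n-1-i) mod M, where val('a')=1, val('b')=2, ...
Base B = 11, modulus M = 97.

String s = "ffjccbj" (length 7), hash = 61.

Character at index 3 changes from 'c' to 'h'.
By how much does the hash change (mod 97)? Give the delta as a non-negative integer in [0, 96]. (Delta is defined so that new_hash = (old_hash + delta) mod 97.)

Delta formula: (val(new) - val(old)) * B^(n-1-k) mod M
  val('h') - val('c') = 8 - 3 = 5
  B^(n-1-k) = 11^3 mod 97 = 70
  Delta = 5 * 70 mod 97 = 59

Answer: 59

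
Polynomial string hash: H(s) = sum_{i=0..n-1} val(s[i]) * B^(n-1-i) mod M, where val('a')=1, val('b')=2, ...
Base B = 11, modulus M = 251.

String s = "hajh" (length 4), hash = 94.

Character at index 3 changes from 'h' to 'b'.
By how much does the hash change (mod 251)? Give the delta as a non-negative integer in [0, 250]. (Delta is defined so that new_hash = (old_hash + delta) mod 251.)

Delta formula: (val(new) - val(old)) * B^(n-1-k) mod M
  val('b') - val('h') = 2 - 8 = -6
  B^(n-1-k) = 11^0 mod 251 = 1
  Delta = -6 * 1 mod 251 = 245

Answer: 245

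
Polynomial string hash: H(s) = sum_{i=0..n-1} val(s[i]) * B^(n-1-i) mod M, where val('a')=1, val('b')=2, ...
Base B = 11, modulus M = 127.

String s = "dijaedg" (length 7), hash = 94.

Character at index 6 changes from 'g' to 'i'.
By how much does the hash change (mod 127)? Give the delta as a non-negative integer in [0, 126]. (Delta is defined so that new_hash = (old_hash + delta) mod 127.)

Delta formula: (val(new) - val(old)) * B^(n-1-k) mod M
  val('i') - val('g') = 9 - 7 = 2
  B^(n-1-k) = 11^0 mod 127 = 1
  Delta = 2 * 1 mod 127 = 2

Answer: 2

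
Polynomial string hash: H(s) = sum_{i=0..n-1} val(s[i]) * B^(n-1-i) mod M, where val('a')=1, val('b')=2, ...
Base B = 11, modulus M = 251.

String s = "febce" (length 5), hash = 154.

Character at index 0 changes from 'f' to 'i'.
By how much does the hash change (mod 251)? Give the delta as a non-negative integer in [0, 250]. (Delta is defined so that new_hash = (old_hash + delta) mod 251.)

Delta formula: (val(new) - val(old)) * B^(n-1-k) mod M
  val('i') - val('f') = 9 - 6 = 3
  B^(n-1-k) = 11^4 mod 251 = 83
  Delta = 3 * 83 mod 251 = 249

Answer: 249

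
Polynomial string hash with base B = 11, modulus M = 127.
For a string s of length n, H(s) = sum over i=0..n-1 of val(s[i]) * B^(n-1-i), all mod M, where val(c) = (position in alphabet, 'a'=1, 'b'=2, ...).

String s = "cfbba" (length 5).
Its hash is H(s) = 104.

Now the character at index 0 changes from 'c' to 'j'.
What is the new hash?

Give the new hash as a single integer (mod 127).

val('c') = 3, val('j') = 10
Position k = 0, exponent = n-1-k = 4
B^4 mod M = 11^4 mod 127 = 36
Delta = (10 - 3) * 36 mod 127 = 125
New hash = (104 + 125) mod 127 = 102

Answer: 102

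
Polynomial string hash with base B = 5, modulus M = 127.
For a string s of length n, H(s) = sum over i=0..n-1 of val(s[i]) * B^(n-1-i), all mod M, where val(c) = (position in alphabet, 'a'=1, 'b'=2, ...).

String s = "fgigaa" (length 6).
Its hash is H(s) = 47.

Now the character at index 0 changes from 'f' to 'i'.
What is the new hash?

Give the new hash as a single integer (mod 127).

val('f') = 6, val('i') = 9
Position k = 0, exponent = n-1-k = 5
B^5 mod M = 5^5 mod 127 = 77
Delta = (9 - 6) * 77 mod 127 = 104
New hash = (47 + 104) mod 127 = 24

Answer: 24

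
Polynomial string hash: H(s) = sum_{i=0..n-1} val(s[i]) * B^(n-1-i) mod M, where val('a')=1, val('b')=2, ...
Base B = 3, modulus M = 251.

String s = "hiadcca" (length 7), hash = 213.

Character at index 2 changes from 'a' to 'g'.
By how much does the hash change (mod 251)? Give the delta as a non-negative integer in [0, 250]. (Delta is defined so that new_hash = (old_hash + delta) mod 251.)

Answer: 235

Derivation:
Delta formula: (val(new) - val(old)) * B^(n-1-k) mod M
  val('g') - val('a') = 7 - 1 = 6
  B^(n-1-k) = 3^4 mod 251 = 81
  Delta = 6 * 81 mod 251 = 235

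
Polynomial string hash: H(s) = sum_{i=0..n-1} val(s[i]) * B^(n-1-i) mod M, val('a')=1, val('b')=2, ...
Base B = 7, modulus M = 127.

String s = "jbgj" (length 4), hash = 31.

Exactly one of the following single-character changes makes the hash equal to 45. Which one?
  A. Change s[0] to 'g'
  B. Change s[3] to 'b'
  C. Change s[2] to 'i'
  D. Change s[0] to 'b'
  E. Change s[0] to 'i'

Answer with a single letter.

Option A: s[0]='j'->'g', delta=(7-10)*7^3 mod 127 = 114, hash=31+114 mod 127 = 18
Option B: s[3]='j'->'b', delta=(2-10)*7^0 mod 127 = 119, hash=31+119 mod 127 = 23
Option C: s[2]='g'->'i', delta=(9-7)*7^1 mod 127 = 14, hash=31+14 mod 127 = 45 <-- target
Option D: s[0]='j'->'b', delta=(2-10)*7^3 mod 127 = 50, hash=31+50 mod 127 = 81
Option E: s[0]='j'->'i', delta=(9-10)*7^3 mod 127 = 38, hash=31+38 mod 127 = 69

Answer: C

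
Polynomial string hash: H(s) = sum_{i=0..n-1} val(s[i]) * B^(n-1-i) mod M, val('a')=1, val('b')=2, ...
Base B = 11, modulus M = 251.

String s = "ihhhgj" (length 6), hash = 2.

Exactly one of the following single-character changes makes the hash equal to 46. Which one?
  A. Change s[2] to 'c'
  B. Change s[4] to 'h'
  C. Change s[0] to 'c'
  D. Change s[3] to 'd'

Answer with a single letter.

Option A: s[2]='h'->'c', delta=(3-8)*11^3 mod 251 = 122, hash=2+122 mod 251 = 124
Option B: s[4]='g'->'h', delta=(8-7)*11^1 mod 251 = 11, hash=2+11 mod 251 = 13
Option C: s[0]='i'->'c', delta=(3-9)*11^5 mod 251 = 44, hash=2+44 mod 251 = 46 <-- target
Option D: s[3]='h'->'d', delta=(4-8)*11^2 mod 251 = 18, hash=2+18 mod 251 = 20

Answer: C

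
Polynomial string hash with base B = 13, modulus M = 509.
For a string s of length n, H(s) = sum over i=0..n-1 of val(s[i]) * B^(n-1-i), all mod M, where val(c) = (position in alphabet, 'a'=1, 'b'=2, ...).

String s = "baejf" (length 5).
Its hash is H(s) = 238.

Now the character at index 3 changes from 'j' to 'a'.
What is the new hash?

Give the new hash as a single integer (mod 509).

Answer: 121

Derivation:
val('j') = 10, val('a') = 1
Position k = 3, exponent = n-1-k = 1
B^1 mod M = 13^1 mod 509 = 13
Delta = (1 - 10) * 13 mod 509 = 392
New hash = (238 + 392) mod 509 = 121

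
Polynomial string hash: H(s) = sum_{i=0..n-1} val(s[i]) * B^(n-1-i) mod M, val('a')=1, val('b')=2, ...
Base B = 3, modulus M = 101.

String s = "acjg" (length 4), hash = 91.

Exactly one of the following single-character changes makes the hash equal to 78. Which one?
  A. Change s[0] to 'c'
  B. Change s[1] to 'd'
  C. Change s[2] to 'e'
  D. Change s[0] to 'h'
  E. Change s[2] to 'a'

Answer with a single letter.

Option A: s[0]='a'->'c', delta=(3-1)*3^3 mod 101 = 54, hash=91+54 mod 101 = 44
Option B: s[1]='c'->'d', delta=(4-3)*3^2 mod 101 = 9, hash=91+9 mod 101 = 100
Option C: s[2]='j'->'e', delta=(5-10)*3^1 mod 101 = 86, hash=91+86 mod 101 = 76
Option D: s[0]='a'->'h', delta=(8-1)*3^3 mod 101 = 88, hash=91+88 mod 101 = 78 <-- target
Option E: s[2]='j'->'a', delta=(1-10)*3^1 mod 101 = 74, hash=91+74 mod 101 = 64

Answer: D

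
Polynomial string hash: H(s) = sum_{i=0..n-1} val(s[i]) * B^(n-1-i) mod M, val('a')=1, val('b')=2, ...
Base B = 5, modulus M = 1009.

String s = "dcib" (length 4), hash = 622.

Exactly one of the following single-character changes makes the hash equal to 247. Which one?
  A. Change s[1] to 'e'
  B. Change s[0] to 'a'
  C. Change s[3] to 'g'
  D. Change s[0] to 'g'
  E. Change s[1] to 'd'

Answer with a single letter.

Option A: s[1]='c'->'e', delta=(5-3)*5^2 mod 1009 = 50, hash=622+50 mod 1009 = 672
Option B: s[0]='d'->'a', delta=(1-4)*5^3 mod 1009 = 634, hash=622+634 mod 1009 = 247 <-- target
Option C: s[3]='b'->'g', delta=(7-2)*5^0 mod 1009 = 5, hash=622+5 mod 1009 = 627
Option D: s[0]='d'->'g', delta=(7-4)*5^3 mod 1009 = 375, hash=622+375 mod 1009 = 997
Option E: s[1]='c'->'d', delta=(4-3)*5^2 mod 1009 = 25, hash=622+25 mod 1009 = 647

Answer: B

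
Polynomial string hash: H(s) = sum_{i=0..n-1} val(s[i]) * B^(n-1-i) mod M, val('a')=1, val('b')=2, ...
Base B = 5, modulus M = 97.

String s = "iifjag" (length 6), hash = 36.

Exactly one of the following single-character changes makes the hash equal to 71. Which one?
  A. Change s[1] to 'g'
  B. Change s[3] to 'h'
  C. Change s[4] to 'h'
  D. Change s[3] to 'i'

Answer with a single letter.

Option A: s[1]='i'->'g', delta=(7-9)*5^4 mod 97 = 11, hash=36+11 mod 97 = 47
Option B: s[3]='j'->'h', delta=(8-10)*5^2 mod 97 = 47, hash=36+47 mod 97 = 83
Option C: s[4]='a'->'h', delta=(8-1)*5^1 mod 97 = 35, hash=36+35 mod 97 = 71 <-- target
Option D: s[3]='j'->'i', delta=(9-10)*5^2 mod 97 = 72, hash=36+72 mod 97 = 11

Answer: C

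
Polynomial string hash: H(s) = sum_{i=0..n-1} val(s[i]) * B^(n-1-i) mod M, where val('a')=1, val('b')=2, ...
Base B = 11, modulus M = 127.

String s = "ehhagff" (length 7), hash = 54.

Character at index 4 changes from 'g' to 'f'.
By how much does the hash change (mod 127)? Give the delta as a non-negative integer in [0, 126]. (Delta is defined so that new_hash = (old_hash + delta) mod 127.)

Answer: 6

Derivation:
Delta formula: (val(new) - val(old)) * B^(n-1-k) mod M
  val('f') - val('g') = 6 - 7 = -1
  B^(n-1-k) = 11^2 mod 127 = 121
  Delta = -1 * 121 mod 127 = 6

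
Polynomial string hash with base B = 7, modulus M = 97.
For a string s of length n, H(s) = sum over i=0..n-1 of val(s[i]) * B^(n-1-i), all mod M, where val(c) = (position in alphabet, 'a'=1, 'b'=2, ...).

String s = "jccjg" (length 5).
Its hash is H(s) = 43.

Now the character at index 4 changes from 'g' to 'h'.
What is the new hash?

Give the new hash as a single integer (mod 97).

val('g') = 7, val('h') = 8
Position k = 4, exponent = n-1-k = 0
B^0 mod M = 7^0 mod 97 = 1
Delta = (8 - 7) * 1 mod 97 = 1
New hash = (43 + 1) mod 97 = 44

Answer: 44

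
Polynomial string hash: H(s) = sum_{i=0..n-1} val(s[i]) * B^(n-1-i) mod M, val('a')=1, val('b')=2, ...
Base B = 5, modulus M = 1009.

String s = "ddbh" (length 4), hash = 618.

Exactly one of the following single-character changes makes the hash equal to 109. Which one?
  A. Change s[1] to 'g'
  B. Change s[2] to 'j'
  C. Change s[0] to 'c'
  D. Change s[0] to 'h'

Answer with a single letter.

Answer: D

Derivation:
Option A: s[1]='d'->'g', delta=(7-4)*5^2 mod 1009 = 75, hash=618+75 mod 1009 = 693
Option B: s[2]='b'->'j', delta=(10-2)*5^1 mod 1009 = 40, hash=618+40 mod 1009 = 658
Option C: s[0]='d'->'c', delta=(3-4)*5^3 mod 1009 = 884, hash=618+884 mod 1009 = 493
Option D: s[0]='d'->'h', delta=(8-4)*5^3 mod 1009 = 500, hash=618+500 mod 1009 = 109 <-- target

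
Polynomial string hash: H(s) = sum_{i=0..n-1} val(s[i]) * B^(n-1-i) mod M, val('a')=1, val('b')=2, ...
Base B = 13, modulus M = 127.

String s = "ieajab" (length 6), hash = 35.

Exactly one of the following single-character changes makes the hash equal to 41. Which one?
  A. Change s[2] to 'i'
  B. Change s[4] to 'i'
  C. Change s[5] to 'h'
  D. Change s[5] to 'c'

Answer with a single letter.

Option A: s[2]='a'->'i', delta=(9-1)*13^3 mod 127 = 50, hash=35+50 mod 127 = 85
Option B: s[4]='a'->'i', delta=(9-1)*13^1 mod 127 = 104, hash=35+104 mod 127 = 12
Option C: s[5]='b'->'h', delta=(8-2)*13^0 mod 127 = 6, hash=35+6 mod 127 = 41 <-- target
Option D: s[5]='b'->'c', delta=(3-2)*13^0 mod 127 = 1, hash=35+1 mod 127 = 36

Answer: C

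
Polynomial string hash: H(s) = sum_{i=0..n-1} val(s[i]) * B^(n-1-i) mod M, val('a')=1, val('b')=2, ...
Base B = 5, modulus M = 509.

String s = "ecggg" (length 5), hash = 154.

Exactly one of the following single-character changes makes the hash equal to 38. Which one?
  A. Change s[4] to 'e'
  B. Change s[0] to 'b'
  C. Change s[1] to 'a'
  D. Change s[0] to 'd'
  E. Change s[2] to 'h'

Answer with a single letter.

Option A: s[4]='g'->'e', delta=(5-7)*5^0 mod 509 = 507, hash=154+507 mod 509 = 152
Option B: s[0]='e'->'b', delta=(2-5)*5^4 mod 509 = 161, hash=154+161 mod 509 = 315
Option C: s[1]='c'->'a', delta=(1-3)*5^3 mod 509 = 259, hash=154+259 mod 509 = 413
Option D: s[0]='e'->'d', delta=(4-5)*5^4 mod 509 = 393, hash=154+393 mod 509 = 38 <-- target
Option E: s[2]='g'->'h', delta=(8-7)*5^2 mod 509 = 25, hash=154+25 mod 509 = 179

Answer: D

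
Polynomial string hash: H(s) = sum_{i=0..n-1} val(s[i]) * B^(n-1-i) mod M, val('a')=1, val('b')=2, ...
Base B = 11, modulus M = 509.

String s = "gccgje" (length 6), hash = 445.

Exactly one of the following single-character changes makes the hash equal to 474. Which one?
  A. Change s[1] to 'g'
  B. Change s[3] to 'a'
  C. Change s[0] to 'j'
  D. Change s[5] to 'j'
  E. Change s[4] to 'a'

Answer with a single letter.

Option A: s[1]='c'->'g', delta=(7-3)*11^4 mod 509 = 29, hash=445+29 mod 509 = 474 <-- target
Option B: s[3]='g'->'a', delta=(1-7)*11^2 mod 509 = 292, hash=445+292 mod 509 = 228
Option C: s[0]='g'->'j', delta=(10-7)*11^5 mod 509 = 112, hash=445+112 mod 509 = 48
Option D: s[5]='e'->'j', delta=(10-5)*11^0 mod 509 = 5, hash=445+5 mod 509 = 450
Option E: s[4]='j'->'a', delta=(1-10)*11^1 mod 509 = 410, hash=445+410 mod 509 = 346

Answer: A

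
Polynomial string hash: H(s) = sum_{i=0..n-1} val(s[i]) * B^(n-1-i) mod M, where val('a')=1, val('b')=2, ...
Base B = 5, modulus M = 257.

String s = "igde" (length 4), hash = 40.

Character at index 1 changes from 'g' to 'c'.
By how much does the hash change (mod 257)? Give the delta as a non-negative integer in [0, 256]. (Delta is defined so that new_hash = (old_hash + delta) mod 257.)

Delta formula: (val(new) - val(old)) * B^(n-1-k) mod M
  val('c') - val('g') = 3 - 7 = -4
  B^(n-1-k) = 5^2 mod 257 = 25
  Delta = -4 * 25 mod 257 = 157

Answer: 157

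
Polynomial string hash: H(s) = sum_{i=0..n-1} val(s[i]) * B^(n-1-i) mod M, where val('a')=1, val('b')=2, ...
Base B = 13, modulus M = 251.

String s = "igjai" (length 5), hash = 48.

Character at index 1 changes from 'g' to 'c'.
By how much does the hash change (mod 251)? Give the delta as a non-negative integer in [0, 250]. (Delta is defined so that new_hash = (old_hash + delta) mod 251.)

Answer: 248

Derivation:
Delta formula: (val(new) - val(old)) * B^(n-1-k) mod M
  val('c') - val('g') = 3 - 7 = -4
  B^(n-1-k) = 13^3 mod 251 = 189
  Delta = -4 * 189 mod 251 = 248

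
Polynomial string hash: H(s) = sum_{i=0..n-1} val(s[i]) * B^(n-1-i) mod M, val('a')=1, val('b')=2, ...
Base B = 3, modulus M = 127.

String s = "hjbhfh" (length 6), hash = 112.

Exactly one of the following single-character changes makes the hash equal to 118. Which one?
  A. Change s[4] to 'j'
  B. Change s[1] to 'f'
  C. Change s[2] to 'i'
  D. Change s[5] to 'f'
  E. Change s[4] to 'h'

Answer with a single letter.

Option A: s[4]='f'->'j', delta=(10-6)*3^1 mod 127 = 12, hash=112+12 mod 127 = 124
Option B: s[1]='j'->'f', delta=(6-10)*3^4 mod 127 = 57, hash=112+57 mod 127 = 42
Option C: s[2]='b'->'i', delta=(9-2)*3^3 mod 127 = 62, hash=112+62 mod 127 = 47
Option D: s[5]='h'->'f', delta=(6-8)*3^0 mod 127 = 125, hash=112+125 mod 127 = 110
Option E: s[4]='f'->'h', delta=(8-6)*3^1 mod 127 = 6, hash=112+6 mod 127 = 118 <-- target

Answer: E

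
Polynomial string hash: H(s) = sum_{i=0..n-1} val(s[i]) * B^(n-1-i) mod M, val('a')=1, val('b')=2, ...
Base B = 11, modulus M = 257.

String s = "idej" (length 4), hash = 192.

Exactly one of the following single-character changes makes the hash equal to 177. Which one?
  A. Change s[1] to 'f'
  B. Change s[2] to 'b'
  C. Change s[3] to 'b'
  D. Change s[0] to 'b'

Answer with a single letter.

Option A: s[1]='d'->'f', delta=(6-4)*11^2 mod 257 = 242, hash=192+242 mod 257 = 177 <-- target
Option B: s[2]='e'->'b', delta=(2-5)*11^1 mod 257 = 224, hash=192+224 mod 257 = 159
Option C: s[3]='j'->'b', delta=(2-10)*11^0 mod 257 = 249, hash=192+249 mod 257 = 184
Option D: s[0]='i'->'b', delta=(2-9)*11^3 mod 257 = 192, hash=192+192 mod 257 = 127

Answer: A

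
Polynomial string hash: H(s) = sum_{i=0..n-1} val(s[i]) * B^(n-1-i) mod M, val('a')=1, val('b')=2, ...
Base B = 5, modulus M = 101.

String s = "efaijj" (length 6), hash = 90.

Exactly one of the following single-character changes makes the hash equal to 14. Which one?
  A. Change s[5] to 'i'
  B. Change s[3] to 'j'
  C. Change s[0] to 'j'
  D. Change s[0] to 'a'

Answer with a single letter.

Answer: B

Derivation:
Option A: s[5]='j'->'i', delta=(9-10)*5^0 mod 101 = 100, hash=90+100 mod 101 = 89
Option B: s[3]='i'->'j', delta=(10-9)*5^2 mod 101 = 25, hash=90+25 mod 101 = 14 <-- target
Option C: s[0]='e'->'j', delta=(10-5)*5^5 mod 101 = 71, hash=90+71 mod 101 = 60
Option D: s[0]='e'->'a', delta=(1-5)*5^5 mod 101 = 24, hash=90+24 mod 101 = 13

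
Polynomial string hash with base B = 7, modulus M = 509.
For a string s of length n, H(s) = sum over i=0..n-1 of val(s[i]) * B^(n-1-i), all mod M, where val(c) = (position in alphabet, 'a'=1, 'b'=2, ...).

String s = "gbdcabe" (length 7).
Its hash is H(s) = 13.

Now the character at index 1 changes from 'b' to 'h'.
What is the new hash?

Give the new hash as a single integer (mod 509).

val('b') = 2, val('h') = 8
Position k = 1, exponent = n-1-k = 5
B^5 mod M = 7^5 mod 509 = 10
Delta = (8 - 2) * 10 mod 509 = 60
New hash = (13 + 60) mod 509 = 73

Answer: 73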